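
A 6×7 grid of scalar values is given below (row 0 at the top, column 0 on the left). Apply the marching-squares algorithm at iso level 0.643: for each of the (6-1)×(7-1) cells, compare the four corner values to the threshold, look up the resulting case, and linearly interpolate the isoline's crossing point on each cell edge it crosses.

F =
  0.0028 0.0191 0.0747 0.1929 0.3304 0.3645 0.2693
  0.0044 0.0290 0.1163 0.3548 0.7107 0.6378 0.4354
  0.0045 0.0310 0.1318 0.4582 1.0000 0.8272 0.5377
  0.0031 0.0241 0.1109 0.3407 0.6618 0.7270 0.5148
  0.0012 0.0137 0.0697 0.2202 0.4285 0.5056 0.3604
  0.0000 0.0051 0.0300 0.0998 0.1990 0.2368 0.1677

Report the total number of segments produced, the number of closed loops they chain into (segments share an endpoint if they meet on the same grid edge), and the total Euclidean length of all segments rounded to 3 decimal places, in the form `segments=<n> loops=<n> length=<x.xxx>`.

segments=10 loops=1 length=7.436

cell (0,3): code 0100 → (0.822,4.000)–(1.000,3.810)
cell (0,4): code 1000 → (1.000,4.929)–(0.822,4.000)
cell (1,3): code 0110 → (1.000,3.810)–(2.000,3.341)
cell (1,4): code 1101 → (1.027,5.000)–(1.000,4.929)
cell (1,5): code 1000 → (2.000,5.636)–(1.027,5.000)
cell (2,3): code 0110 → (2.000,3.341)–(3.000,3.941)
cell (2,5): code 1001 → (3.000,5.396)–(2.000,5.636)
cell (3,3): code 0010 → (3.000,3.941)–(3.081,4.000)
cell (3,4): code 0011 → (3.081,4.000)–(3.379,5.000)
cell (3,5): code 0001 → (3.379,5.000)–(3.000,5.396)
total: 10 segments, chained into 1 closed loop(s), length Σ = 7.435599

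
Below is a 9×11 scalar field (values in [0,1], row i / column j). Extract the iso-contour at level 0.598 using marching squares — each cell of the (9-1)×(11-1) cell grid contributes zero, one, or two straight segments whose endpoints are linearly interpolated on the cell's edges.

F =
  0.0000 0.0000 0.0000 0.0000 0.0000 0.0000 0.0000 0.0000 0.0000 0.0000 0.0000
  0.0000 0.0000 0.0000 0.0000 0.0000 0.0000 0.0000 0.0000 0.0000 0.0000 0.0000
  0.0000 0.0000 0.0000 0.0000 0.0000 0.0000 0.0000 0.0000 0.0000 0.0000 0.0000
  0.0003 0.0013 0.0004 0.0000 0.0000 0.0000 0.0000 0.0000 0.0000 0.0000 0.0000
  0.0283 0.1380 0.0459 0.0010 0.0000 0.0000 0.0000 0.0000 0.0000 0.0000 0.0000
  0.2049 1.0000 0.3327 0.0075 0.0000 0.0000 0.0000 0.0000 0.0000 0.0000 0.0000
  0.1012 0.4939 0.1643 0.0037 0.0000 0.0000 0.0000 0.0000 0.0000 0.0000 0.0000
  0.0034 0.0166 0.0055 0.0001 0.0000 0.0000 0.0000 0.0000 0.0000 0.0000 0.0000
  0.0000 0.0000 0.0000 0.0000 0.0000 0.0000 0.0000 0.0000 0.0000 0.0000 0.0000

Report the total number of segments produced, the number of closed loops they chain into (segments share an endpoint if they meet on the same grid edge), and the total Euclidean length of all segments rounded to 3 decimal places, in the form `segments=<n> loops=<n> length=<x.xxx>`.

segments=4 loops=1 length=3.388

cell (4,0): code 0100 → (4.534,1.000)–(5.000,0.494)
cell (4,1): code 1000 → (5.000,1.602)–(4.534,1.000)
cell (5,0): code 0010 → (5.000,0.494)–(5.794,1.000)
cell (5,1): code 0001 → (5.794,1.000)–(5.000,1.602)
total: 4 segments, chained into 1 closed loop(s), length Σ = 3.388170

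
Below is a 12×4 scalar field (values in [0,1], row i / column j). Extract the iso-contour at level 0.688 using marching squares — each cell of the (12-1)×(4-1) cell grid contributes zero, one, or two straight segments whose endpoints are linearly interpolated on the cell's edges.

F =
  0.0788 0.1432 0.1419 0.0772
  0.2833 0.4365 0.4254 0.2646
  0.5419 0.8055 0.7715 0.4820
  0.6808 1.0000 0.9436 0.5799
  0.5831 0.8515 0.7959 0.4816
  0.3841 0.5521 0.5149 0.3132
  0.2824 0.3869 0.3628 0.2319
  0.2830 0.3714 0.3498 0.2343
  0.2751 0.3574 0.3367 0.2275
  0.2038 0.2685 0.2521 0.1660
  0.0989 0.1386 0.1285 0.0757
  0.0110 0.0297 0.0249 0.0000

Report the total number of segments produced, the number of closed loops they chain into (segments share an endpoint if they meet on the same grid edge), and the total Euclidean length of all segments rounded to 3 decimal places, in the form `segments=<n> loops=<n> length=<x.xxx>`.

segments=10 loops=1 length=8.616

cell (1,0): code 0100 → (1.682,1.000)–(2.000,0.554)
cell (1,1): code 1100 → (1.759,2.000)–(1.682,1.000)
cell (1,2): code 1000 → (2.000,2.288)–(1.759,2.000)
cell (2,0): code 0110 → (2.000,0.554)–(3.000,0.023)
cell (2,2): code 1001 → (3.000,2.703)–(2.000,2.288)
cell (3,0): code 0110 → (3.000,0.023)–(4.000,0.391)
cell (3,2): code 1001 → (4.000,2.343)–(3.000,2.703)
cell (4,0): code 0010 → (4.000,0.391)–(4.546,1.000)
cell (4,1): code 0011 → (4.546,1.000)–(4.384,2.000)
cell (4,2): code 0001 → (4.384,2.000)–(4.000,2.343)
total: 10 segments, chained into 1 closed loop(s), length Σ = 8.616355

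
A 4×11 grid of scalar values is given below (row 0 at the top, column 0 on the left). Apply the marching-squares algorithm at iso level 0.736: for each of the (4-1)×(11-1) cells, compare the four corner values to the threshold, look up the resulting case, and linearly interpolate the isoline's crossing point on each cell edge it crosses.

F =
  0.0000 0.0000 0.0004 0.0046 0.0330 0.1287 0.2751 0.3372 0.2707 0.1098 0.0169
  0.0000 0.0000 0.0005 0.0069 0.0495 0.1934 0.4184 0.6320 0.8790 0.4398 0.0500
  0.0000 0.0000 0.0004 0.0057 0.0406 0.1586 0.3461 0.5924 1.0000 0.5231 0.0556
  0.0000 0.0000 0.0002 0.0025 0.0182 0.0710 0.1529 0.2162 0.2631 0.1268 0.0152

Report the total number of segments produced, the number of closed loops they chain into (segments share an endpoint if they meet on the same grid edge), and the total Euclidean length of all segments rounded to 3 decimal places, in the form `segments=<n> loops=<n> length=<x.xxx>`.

segments=6 loops=1 length=4.454

cell (0,7): code 0100 → (0.765,8.000)–(1.000,7.421)
cell (0,8): code 1000 → (1.000,8.326)–(0.765,8.000)
cell (1,7): code 0110 → (1.000,7.421)–(2.000,7.352)
cell (1,8): code 1001 → (2.000,8.554)–(1.000,8.326)
cell (2,7): code 0010 → (2.000,7.352)–(2.358,8.000)
cell (2,8): code 0001 → (2.358,8.000)–(2.000,8.554)
total: 6 segments, chained into 1 closed loop(s), length Σ = 4.454024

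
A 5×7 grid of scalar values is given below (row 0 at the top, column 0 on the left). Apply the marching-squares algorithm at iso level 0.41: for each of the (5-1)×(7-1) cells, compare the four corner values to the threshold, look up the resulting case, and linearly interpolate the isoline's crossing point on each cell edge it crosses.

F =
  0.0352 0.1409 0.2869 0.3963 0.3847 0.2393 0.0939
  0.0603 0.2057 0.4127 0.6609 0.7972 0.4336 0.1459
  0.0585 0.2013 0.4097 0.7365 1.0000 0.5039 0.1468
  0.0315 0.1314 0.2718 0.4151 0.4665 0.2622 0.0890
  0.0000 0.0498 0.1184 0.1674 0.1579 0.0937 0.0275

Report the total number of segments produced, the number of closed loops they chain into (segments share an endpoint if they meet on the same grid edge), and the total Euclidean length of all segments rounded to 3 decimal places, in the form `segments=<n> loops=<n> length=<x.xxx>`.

segments=14 loops=1 length=10.034

cell (0,1): code 0100 → (0.979,2.000)–(1.000,1.987)
cell (0,2): code 1100 → (0.052,3.000)–(0.979,2.000)
cell (0,3): code 1100 → (0.061,4.000)–(0.052,3.000)
cell (0,4): code 1100 → (0.879,5.000)–(0.061,4.000)
cell (0,5): code 1000 → (1.000,5.082)–(0.879,5.000)
cell (1,1): code 0010 → (1.000,1.987)–(1.900,2.000)
cell (1,2): code 0111 → (1.900,2.000)–(2.000,2.001)
cell (1,5): code 1001 → (2.000,5.263)–(1.000,5.082)
cell (2,2): code 0110 → (2.000,2.001)–(3.000,2.964)
cell (2,4): code 1011 → (3.000,4.277)–(2.388,5.000)
cell (2,5): code 0001 → (2.388,5.000)–(2.000,5.263)
cell (3,2): code 0010 → (3.000,2.964)–(3.021,3.000)
cell (3,3): code 0011 → (3.021,3.000)–(3.183,4.000)
cell (3,4): code 0001 → (3.183,4.000)–(3.000,4.277)
total: 14 segments, chained into 1 closed loop(s), length Σ = 10.033835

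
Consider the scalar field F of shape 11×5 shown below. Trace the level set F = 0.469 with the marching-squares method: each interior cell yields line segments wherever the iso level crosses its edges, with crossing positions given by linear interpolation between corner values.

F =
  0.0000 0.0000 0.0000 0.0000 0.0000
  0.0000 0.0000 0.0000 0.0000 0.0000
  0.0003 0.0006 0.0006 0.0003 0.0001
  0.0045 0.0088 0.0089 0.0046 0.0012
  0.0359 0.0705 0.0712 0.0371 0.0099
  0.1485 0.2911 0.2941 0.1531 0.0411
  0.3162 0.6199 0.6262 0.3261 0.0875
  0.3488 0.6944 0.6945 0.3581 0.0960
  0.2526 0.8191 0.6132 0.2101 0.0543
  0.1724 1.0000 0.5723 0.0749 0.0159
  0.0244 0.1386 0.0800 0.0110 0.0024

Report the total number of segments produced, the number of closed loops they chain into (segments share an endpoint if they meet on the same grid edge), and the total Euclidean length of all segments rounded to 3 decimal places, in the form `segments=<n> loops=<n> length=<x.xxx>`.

segments=12 loops=1 length=10.729

cell (5,0): code 0100 → (5.541,1.000)–(6.000,0.503)
cell (5,1): code 1100 → (5.527,2.000)–(5.541,1.000)
cell (5,2): code 1000 → (6.000,2.524)–(5.527,2.000)
cell (6,0): code 0110 → (6.000,0.503)–(7.000,0.348)
cell (6,2): code 1001 → (7.000,2.670)–(6.000,2.524)
cell (7,0): code 0110 → (7.000,0.348)–(8.000,0.382)
cell (7,2): code 1001 → (8.000,2.358)–(7.000,2.670)
cell (8,0): code 0110 → (8.000,0.382)–(9.000,0.358)
cell (8,2): code 1001 → (9.000,2.208)–(8.000,2.358)
cell (9,0): code 0010 → (9.000,0.358)–(9.616,1.000)
cell (9,1): code 0011 → (9.616,1.000)–(9.210,2.000)
cell (9,2): code 0001 → (9.210,2.000)–(9.000,2.208)
total: 12 segments, chained into 1 closed loop(s), length Σ = 10.729447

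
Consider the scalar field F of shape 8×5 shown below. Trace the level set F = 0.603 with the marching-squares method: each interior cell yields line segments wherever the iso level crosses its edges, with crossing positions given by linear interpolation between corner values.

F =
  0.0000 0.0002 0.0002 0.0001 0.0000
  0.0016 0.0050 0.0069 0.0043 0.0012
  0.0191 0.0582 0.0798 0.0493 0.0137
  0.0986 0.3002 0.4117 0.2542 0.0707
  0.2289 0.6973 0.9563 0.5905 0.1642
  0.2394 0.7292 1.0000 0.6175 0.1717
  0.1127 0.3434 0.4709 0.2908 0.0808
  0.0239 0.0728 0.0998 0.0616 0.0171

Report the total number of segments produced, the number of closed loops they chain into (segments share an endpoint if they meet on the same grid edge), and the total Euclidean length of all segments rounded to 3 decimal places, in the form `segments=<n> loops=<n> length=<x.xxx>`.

cell (3,0): code 0100 → (3.763,1.000)–(4.000,0.799)
cell (3,1): code 1100 → (3.351,2.000)–(3.763,1.000)
cell (3,2): code 1000 → (4.000,2.966)–(3.351,2.000)
cell (4,0): code 0110 → (4.000,0.799)–(5.000,0.742)
cell (4,2): code 1101 → (4.463,3.000)–(4.000,2.966)
cell (4,3): code 1000 → (5.000,3.033)–(4.463,3.000)
cell (5,0): code 0010 → (5.000,0.742)–(5.327,1.000)
cell (5,1): code 0011 → (5.327,1.000)–(5.750,2.000)
cell (5,2): code 0011 → (5.750,2.000)–(5.044,3.000)
cell (5,3): code 0001 → (5.044,3.000)–(5.000,3.033)
total: 10 segments, chained into 1 closed loop(s), length Σ = 7.341270

segments=10 loops=1 length=7.341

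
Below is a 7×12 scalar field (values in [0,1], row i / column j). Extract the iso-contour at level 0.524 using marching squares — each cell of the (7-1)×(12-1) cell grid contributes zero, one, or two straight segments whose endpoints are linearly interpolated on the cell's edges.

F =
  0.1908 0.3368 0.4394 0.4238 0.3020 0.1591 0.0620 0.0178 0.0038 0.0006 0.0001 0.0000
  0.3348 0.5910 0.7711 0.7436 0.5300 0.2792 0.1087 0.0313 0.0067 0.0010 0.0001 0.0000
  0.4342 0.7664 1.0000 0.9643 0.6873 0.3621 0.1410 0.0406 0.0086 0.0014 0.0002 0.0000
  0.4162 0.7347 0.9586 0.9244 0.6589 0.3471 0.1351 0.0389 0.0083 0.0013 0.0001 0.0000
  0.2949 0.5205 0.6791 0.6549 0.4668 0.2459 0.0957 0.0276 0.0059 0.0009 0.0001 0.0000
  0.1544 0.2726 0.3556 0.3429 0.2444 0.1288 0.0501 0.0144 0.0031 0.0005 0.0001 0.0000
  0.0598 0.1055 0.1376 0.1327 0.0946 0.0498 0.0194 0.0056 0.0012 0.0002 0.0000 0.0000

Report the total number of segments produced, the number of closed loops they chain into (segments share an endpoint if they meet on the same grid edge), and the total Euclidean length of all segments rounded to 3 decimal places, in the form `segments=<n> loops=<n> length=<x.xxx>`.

segments=16 loops=1 length=13.301

cell (0,0): code 0100 → (0.736,1.000)–(1.000,0.738)
cell (0,1): code 1100 → (0.255,2.000)–(0.736,1.000)
cell (0,2): code 1100 → (0.313,3.000)–(0.255,2.000)
cell (0,3): code 1100 → (0.974,4.000)–(0.313,3.000)
cell (0,4): code 1000 → (1.000,4.024)–(0.974,4.000)
cell (1,0): code 0110 → (1.000,0.738)–(2.000,0.270)
cell (1,4): code 1001 → (2.000,4.502)–(1.000,4.024)
cell (2,0): code 0110 → (2.000,0.270)–(3.000,0.338)
cell (2,4): code 1001 → (3.000,4.433)–(2.000,4.502)
cell (3,0): code 0010 → (3.000,0.338)–(3.984,1.000)
cell (3,1): code 0111 → (3.984,1.000)–(4.000,1.022)
cell (3,3): code 1011 → (4.000,3.696)–(3.702,4.000)
cell (3,4): code 0001 → (3.702,4.000)–(3.000,4.433)
cell (4,1): code 0010 → (4.000,1.022)–(4.479,2.000)
cell (4,2): code 0011 → (4.479,2.000)–(4.420,3.000)
cell (4,3): code 0001 → (4.420,3.000)–(4.000,3.696)
total: 16 segments, chained into 1 closed loop(s), length Σ = 13.300935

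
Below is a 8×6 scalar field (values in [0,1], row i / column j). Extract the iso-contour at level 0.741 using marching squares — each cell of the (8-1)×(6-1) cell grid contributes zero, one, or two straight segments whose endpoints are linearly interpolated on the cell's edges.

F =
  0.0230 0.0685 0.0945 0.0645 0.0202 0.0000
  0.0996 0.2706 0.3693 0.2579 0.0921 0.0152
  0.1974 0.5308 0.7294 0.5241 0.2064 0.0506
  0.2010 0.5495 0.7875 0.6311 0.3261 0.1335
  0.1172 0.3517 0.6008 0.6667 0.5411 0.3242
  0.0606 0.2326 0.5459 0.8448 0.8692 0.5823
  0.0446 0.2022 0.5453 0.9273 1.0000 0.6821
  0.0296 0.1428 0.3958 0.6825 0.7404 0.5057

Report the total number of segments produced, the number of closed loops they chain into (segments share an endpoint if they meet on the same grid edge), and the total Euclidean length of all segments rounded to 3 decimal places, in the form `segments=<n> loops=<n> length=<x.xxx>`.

cell (2,1): code 0100 → (2.200,2.000)–(3.000,1.805)
cell (2,2): code 1000 → (3.000,2.297)–(2.200,2.000)
cell (3,1): code 0010 → (3.000,1.805)–(3.249,2.000)
cell (3,2): code 0001 → (3.249,2.000)–(3.000,2.297)
cell (4,2): code 0100 → (4.417,3.000)–(5.000,2.653)
cell (4,3): code 1100 → (4.609,4.000)–(4.417,3.000)
cell (4,4): code 1000 → (5.000,4.447)–(4.609,4.000)
cell (5,2): code 0110 → (5.000,2.653)–(6.000,2.512)
cell (5,4): code 1001 → (6.000,4.815)–(5.000,4.447)
cell (6,2): code 0010 → (6.000,2.512)–(6.761,3.000)
cell (6,3): code 0011 → (6.761,3.000)–(6.998,4.000)
cell (6,4): code 0001 → (6.998,4.000)–(6.000,4.815)
total: 12 segments, chained into 2 closed loop(s), length Σ = 9.967260

segments=12 loops=2 length=9.967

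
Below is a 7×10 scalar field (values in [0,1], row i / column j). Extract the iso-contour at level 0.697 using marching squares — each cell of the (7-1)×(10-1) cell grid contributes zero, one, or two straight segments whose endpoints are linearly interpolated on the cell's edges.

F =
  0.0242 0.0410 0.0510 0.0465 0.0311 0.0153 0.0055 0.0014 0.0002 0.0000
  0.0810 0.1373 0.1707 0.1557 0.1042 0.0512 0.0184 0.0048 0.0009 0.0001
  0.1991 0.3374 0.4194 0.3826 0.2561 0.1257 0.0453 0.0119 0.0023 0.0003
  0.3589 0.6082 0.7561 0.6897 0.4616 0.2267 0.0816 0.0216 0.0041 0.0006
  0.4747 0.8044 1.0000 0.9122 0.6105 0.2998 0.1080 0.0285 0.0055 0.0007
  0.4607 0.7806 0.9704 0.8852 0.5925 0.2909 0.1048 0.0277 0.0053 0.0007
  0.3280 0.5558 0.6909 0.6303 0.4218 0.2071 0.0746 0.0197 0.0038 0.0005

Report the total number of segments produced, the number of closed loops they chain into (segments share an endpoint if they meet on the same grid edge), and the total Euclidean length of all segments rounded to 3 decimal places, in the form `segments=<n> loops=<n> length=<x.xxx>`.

cell (2,1): code 0100 → (2.824,2.000)–(3.000,1.600)
cell (2,2): code 1000 → (3.000,2.890)–(2.824,2.000)
cell (3,0): code 0100 → (3.453,1.000)–(4.000,0.674)
cell (3,1): code 1110 → (3.000,1.600)–(3.453,1.000)
cell (3,2): code 1101 → (3.033,3.000)–(3.000,2.890)
cell (3,3): code 1000 → (4.000,3.713)–(3.033,3.000)
cell (4,0): code 0110 → (4.000,0.674)–(5.000,0.739)
cell (4,3): code 1001 → (5.000,3.643)–(4.000,3.713)
cell (5,0): code 0010 → (5.000,0.739)–(5.372,1.000)
cell (5,1): code 0011 → (5.372,1.000)–(5.978,2.000)
cell (5,2): code 0011 → (5.978,2.000)–(5.738,3.000)
cell (5,3): code 0001 → (5.738,3.000)–(5.000,3.643)
total: 12 segments, chained into 1 closed loop(s), length Σ = 9.684950

segments=12 loops=1 length=9.685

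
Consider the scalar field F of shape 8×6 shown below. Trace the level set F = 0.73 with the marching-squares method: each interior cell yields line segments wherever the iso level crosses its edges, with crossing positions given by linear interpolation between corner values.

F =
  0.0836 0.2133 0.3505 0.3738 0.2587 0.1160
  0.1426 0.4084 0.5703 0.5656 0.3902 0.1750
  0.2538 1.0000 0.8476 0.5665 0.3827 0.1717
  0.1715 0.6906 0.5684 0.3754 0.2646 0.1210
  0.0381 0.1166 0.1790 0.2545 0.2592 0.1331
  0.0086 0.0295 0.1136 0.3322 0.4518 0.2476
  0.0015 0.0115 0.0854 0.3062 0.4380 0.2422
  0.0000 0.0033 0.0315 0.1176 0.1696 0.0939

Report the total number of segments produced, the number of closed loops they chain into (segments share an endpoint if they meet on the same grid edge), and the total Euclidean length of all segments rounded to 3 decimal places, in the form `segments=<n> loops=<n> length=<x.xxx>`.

cell (1,0): code 0100 → (1.544,1.000)–(2.000,0.638)
cell (1,1): code 1100 → (1.576,2.000)–(1.544,1.000)
cell (1,2): code 1000 → (2.000,2.418)–(1.576,2.000)
cell (2,0): code 0010 → (2.000,0.638)–(2.873,1.000)
cell (2,1): code 0011 → (2.873,1.000)–(2.421,2.000)
cell (2,2): code 0001 → (2.421,2.000)–(2.000,2.418)
total: 6 segments, chained into 1 closed loop(s), length Σ = 4.814198

segments=6 loops=1 length=4.814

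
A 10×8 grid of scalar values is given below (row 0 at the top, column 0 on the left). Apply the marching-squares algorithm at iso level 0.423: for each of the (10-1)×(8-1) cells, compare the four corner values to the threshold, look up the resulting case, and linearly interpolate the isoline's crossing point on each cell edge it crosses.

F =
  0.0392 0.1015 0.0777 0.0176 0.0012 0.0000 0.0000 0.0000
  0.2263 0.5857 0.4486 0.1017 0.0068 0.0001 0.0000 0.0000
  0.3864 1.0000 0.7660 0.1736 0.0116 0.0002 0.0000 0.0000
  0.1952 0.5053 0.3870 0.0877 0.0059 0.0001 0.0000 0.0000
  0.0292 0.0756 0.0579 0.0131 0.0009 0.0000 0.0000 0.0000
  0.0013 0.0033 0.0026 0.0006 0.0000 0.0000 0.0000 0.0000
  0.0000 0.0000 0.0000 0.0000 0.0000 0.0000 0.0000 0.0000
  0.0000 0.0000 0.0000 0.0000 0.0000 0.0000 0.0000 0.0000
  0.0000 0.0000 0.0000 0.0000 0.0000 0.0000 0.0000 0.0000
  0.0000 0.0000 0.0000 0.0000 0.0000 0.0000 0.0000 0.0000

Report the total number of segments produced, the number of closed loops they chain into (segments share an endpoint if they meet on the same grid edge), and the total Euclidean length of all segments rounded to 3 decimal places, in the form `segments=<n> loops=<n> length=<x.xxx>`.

segments=10 loops=1 length=7.581

cell (0,0): code 0100 → (0.664,1.000)–(1.000,0.547)
cell (0,1): code 1100 → (0.931,2.000)–(0.664,1.000)
cell (0,2): code 1000 → (1.000,2.074)–(0.931,2.000)
cell (1,0): code 0110 → (1.000,0.547)–(2.000,0.060)
cell (1,2): code 1001 → (2.000,2.579)–(1.000,2.074)
cell (2,0): code 0110 → (2.000,0.060)–(3.000,0.735)
cell (2,1): code 1011 → (3.000,1.696)–(2.905,2.000)
cell (2,2): code 0001 → (2.905,2.000)–(2.000,2.579)
cell (3,0): code 0010 → (3.000,0.735)–(3.192,1.000)
cell (3,1): code 0001 → (3.192,1.000)–(3.000,1.696)
total: 10 segments, chained into 1 closed loop(s), length Σ = 7.581290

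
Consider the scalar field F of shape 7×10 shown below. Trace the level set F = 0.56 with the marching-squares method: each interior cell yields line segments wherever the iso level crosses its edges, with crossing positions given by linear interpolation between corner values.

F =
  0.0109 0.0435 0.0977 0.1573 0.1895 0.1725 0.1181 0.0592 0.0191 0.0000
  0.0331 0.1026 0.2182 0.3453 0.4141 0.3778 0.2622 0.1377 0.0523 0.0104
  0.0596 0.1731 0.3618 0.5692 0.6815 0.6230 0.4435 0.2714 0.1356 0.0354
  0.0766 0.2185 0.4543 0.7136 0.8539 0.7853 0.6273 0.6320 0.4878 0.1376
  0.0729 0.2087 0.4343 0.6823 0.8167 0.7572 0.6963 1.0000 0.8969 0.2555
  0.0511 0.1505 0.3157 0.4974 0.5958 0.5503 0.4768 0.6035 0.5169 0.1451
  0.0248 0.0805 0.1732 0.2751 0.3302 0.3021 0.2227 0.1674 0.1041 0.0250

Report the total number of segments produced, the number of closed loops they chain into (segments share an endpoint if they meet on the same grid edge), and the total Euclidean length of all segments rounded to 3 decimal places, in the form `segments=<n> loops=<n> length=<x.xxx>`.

cell (1,2): code 0100 → (1.959,3.000)–(2.000,2.956)
cell (1,3): code 1100 → (1.546,4.000)–(1.959,3.000)
cell (1,4): code 1100 → (1.743,5.000)–(1.546,4.000)
cell (1,5): code 1000 → (2.000,5.351)–(1.743,5.000)
cell (2,2): code 0110 → (2.000,2.956)–(3.000,2.408)
cell (2,5): code 1101 → (2.634,6.000)–(2.000,5.351)
cell (2,6): code 1100 → (2.800,7.000)–(2.634,6.000)
cell (2,7): code 1000 → (3.000,7.499)–(2.800,7.000)
cell (3,2): code 0110 → (3.000,2.408)–(4.000,2.507)
cell (3,7): code 1101 → (3.176,8.000)–(3.000,7.499)
cell (3,8): code 1000 → (4.000,8.525)–(3.176,8.000)
cell (4,2): code 0010 → (4.000,2.507)–(4.661,3.000)
cell (4,3): code 0111 → (4.661,3.000)–(5.000,3.636)
cell (4,4): code 1011 → (5.000,4.787)–(4.953,5.000)
cell (4,5): code 0011 → (4.953,5.000)–(4.621,6.000)
cell (4,6): code 0111 → (4.621,6.000)–(5.000,6.657)
cell (4,7): code 1011 → (5.000,7.502)–(4.887,8.000)
cell (4,8): code 0001 → (4.887,8.000)–(4.000,8.525)
cell (5,3): code 0010 → (5.000,3.636)–(5.135,4.000)
cell (5,4): code 0001 → (5.135,4.000)–(5.000,4.787)
cell (5,6): code 0010 → (5.000,6.657)–(5.100,7.000)
cell (5,7): code 0001 → (5.100,7.000)–(5.000,7.502)
total: 22 segments, chained into 1 closed loop(s), length Σ = 15.881120

segments=22 loops=1 length=15.881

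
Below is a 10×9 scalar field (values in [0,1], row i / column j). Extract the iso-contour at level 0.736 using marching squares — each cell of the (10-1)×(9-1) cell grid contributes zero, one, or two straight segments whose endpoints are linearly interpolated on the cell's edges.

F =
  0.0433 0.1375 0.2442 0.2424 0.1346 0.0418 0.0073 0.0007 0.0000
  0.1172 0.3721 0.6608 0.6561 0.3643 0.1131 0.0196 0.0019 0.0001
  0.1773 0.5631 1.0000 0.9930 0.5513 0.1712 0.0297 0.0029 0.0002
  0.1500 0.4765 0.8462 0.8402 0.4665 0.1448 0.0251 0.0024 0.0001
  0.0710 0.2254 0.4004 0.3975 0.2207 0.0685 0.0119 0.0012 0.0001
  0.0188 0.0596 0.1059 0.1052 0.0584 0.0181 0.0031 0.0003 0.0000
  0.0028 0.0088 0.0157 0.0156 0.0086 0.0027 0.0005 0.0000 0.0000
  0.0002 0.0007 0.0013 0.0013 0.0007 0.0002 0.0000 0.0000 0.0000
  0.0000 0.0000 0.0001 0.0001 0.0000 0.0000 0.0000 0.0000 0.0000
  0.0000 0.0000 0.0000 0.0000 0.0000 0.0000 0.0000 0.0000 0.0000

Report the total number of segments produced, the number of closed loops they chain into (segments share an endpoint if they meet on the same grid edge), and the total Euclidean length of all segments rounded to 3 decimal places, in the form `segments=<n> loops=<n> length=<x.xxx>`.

segments=8 loops=1 length=6.788

cell (1,1): code 0100 → (1.222,2.000)–(2.000,1.396)
cell (1,2): code 1100 → (1.237,3.000)–(1.222,2.000)
cell (1,3): code 1000 → (2.000,3.582)–(1.237,3.000)
cell (2,1): code 0110 → (2.000,1.396)–(3.000,1.702)
cell (2,3): code 1001 → (3.000,3.279)–(2.000,3.582)
cell (3,1): code 0010 → (3.000,1.702)–(3.247,2.000)
cell (3,2): code 0011 → (3.247,2.000)–(3.235,3.000)
cell (3,3): code 0001 → (3.235,3.000)–(3.000,3.279)
total: 8 segments, chained into 1 closed loop(s), length Σ = 6.787790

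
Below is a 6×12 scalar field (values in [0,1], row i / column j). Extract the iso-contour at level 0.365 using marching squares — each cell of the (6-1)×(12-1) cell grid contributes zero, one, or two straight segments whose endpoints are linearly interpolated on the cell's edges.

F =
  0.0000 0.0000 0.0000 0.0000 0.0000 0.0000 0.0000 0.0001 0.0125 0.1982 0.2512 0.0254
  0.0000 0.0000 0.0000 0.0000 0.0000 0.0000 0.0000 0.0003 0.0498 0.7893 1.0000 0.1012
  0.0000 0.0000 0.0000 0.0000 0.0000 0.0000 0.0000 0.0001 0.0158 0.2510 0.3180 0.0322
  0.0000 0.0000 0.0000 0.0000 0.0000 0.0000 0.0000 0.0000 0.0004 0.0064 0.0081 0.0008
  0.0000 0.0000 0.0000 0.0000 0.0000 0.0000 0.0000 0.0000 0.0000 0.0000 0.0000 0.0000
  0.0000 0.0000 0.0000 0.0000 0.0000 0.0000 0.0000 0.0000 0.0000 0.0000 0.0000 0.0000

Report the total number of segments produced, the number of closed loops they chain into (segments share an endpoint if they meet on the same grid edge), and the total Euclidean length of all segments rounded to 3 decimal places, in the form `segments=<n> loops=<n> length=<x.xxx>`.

segments=6 loops=1 length=6.185

cell (0,8): code 0100 → (0.282,9.000)–(1.000,8.426)
cell (0,9): code 1100 → (0.152,10.000)–(0.282,9.000)
cell (0,10): code 1000 → (1.000,10.706)–(0.152,10.000)
cell (1,8): code 0010 → (1.000,8.426)–(1.788,9.000)
cell (1,9): code 0011 → (1.788,9.000)–(1.931,10.000)
cell (1,10): code 0001 → (1.931,10.000)–(1.000,10.706)
total: 6 segments, chained into 1 closed loop(s), length Σ = 6.185023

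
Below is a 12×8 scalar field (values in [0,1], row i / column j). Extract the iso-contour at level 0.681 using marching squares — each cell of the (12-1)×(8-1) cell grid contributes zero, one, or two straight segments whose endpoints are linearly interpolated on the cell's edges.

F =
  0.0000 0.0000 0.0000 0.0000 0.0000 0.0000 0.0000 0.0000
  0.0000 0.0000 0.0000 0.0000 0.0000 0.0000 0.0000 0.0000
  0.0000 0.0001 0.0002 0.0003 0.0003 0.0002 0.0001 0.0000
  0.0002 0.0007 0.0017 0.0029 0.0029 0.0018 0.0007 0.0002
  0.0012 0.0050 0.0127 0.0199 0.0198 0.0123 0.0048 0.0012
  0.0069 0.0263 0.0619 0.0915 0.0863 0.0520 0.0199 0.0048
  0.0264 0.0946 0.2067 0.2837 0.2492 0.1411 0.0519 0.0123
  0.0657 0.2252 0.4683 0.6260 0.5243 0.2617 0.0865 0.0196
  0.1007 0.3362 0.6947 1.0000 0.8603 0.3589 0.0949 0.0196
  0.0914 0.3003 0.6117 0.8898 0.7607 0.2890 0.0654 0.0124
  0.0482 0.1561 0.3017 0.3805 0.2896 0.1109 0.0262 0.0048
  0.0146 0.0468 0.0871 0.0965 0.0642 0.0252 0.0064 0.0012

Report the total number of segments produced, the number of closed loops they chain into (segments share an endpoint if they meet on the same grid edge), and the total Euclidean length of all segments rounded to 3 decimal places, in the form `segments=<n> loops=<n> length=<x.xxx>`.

cell (7,1): code 0100 → (7.939,2.000)–(8.000,1.962)
cell (7,2): code 1100 → (7.147,3.000)–(7.939,2.000)
cell (7,3): code 1100 → (7.466,4.000)–(7.147,3.000)
cell (7,4): code 1000 → (8.000,4.358)–(7.466,4.000)
cell (8,1): code 0010 → (8.000,1.962)–(8.165,2.000)
cell (8,2): code 0111 → (8.165,2.000)–(9.000,2.249)
cell (8,4): code 1001 → (9.000,4.169)–(8.000,4.358)
cell (9,2): code 0010 → (9.000,2.249)–(9.410,3.000)
cell (9,3): code 0011 → (9.410,3.000)–(9.169,4.000)
cell (9,4): code 0001 → (9.169,4.000)–(9.000,4.169)
total: 10 segments, chained into 1 closed loop(s), length Σ = 7.221119

segments=10 loops=1 length=7.221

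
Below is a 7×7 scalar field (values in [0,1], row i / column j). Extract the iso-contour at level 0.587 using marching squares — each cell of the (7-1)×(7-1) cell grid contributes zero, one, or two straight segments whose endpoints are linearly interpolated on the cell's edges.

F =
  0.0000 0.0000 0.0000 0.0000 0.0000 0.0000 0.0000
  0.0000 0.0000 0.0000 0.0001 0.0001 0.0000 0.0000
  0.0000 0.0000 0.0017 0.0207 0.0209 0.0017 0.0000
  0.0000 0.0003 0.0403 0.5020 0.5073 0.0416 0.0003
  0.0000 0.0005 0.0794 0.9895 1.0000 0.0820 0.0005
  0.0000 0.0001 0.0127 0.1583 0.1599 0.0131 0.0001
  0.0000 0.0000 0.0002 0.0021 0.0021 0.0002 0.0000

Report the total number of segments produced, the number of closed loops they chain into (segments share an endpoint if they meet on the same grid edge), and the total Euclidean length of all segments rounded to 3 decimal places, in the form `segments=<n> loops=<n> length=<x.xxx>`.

segments=6 loops=1 length=5.210

cell (3,2): code 0100 → (3.174,3.000)–(4.000,2.558)
cell (3,3): code 1100 → (3.162,4.000)–(3.174,3.000)
cell (3,4): code 1000 → (4.000,4.450)–(3.162,4.000)
cell (4,2): code 0010 → (4.000,2.558)–(4.484,3.000)
cell (4,3): code 0011 → (4.484,3.000)–(4.492,4.000)
cell (4,4): code 0001 → (4.492,4.000)–(4.000,4.450)
total: 6 segments, chained into 1 closed loop(s), length Σ = 5.210275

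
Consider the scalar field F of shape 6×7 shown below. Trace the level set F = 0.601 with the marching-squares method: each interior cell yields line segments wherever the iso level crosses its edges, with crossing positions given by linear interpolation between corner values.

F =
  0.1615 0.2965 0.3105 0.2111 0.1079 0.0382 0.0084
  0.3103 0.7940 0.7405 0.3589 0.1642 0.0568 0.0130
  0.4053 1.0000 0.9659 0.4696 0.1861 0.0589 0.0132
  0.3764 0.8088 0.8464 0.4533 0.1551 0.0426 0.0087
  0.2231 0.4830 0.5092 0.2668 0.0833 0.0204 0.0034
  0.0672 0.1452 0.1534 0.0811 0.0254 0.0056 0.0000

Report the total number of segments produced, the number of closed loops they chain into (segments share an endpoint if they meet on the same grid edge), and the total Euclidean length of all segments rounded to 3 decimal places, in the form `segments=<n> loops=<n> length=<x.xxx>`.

segments=10 loops=1 length=8.935

cell (0,0): code 0100 → (0.612,1.000)–(1.000,0.601)
cell (0,1): code 1100 → (0.676,2.000)–(0.612,1.000)
cell (0,2): code 1000 → (1.000,2.366)–(0.676,2.000)
cell (1,0): code 0110 → (1.000,0.601)–(2.000,0.329)
cell (1,2): code 1001 → (2.000,2.735)–(1.000,2.366)
cell (2,0): code 0110 → (2.000,0.329)–(3.000,0.519)
cell (2,2): code 1001 → (3.000,2.624)–(2.000,2.735)
cell (3,0): code 0010 → (3.000,0.519)–(3.638,1.000)
cell (3,1): code 0011 → (3.638,1.000)–(3.728,2.000)
cell (3,2): code 0001 → (3.728,2.000)–(3.000,2.624)
total: 10 segments, chained into 1 closed loop(s), length Σ = 8.935292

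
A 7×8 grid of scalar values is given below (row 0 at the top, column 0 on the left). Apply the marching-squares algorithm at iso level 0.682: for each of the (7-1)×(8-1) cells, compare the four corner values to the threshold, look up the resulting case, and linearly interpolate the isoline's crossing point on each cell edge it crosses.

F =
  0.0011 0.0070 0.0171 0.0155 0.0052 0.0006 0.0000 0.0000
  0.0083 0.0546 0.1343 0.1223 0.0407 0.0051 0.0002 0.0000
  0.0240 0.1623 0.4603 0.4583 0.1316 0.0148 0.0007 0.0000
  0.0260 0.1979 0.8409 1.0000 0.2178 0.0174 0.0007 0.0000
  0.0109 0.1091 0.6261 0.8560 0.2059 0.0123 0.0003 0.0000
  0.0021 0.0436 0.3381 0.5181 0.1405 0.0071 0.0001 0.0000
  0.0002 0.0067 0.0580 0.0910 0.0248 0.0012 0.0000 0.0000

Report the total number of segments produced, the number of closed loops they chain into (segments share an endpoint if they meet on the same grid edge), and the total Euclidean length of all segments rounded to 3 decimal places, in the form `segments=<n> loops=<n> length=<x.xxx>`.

segments=8 loops=1 length=5.855

cell (2,1): code 0100 → (2.583,2.000)–(3.000,1.753)
cell (2,2): code 1100 → (2.413,3.000)–(2.583,2.000)
cell (2,3): code 1000 → (3.000,3.407)–(2.413,3.000)
cell (3,1): code 0010 → (3.000,1.753)–(3.740,2.000)
cell (3,2): code 0111 → (3.740,2.000)–(4.000,2.243)
cell (3,3): code 1001 → (4.000,3.268)–(3.000,3.407)
cell (4,2): code 0010 → (4.000,2.243)–(4.515,3.000)
cell (4,3): code 0001 → (4.515,3.000)–(4.000,3.268)
total: 8 segments, chained into 1 closed loop(s), length Σ = 5.854963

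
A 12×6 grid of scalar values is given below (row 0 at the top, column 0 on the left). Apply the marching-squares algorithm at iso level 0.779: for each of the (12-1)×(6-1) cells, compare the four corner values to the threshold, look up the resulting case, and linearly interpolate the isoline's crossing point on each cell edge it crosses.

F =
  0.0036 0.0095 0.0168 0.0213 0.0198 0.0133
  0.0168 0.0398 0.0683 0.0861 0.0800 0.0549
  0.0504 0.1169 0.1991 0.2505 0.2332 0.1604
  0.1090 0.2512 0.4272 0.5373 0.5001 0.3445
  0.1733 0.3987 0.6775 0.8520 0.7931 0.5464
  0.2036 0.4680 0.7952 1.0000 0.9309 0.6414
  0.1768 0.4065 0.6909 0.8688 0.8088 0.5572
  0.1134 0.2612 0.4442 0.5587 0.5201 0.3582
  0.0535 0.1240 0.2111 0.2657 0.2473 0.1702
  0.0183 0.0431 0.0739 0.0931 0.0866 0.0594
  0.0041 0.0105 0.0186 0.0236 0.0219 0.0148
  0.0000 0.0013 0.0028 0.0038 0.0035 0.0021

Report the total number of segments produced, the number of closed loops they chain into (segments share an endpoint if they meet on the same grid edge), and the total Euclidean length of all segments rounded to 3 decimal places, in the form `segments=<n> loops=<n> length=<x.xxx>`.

segments=12 loops=1 length=7.838

cell (3,2): code 0100 → (3.768,3.000)–(4.000,2.582)
cell (3,3): code 1100 → (3.952,4.000)–(3.768,3.000)
cell (3,4): code 1000 → (4.000,4.057)–(3.952,4.000)
cell (4,1): code 0100 → (4.862,2.000)–(5.000,1.950)
cell (4,2): code 1110 → (4.000,2.582)–(4.862,2.000)
cell (4,4): code 1001 → (5.000,4.525)–(4.000,4.057)
cell (5,1): code 0010 → (5.000,1.950)–(5.155,2.000)
cell (5,2): code 0111 → (5.155,2.000)–(6.000,2.495)
cell (5,4): code 1001 → (6.000,4.118)–(5.000,4.525)
cell (6,2): code 0010 → (6.000,2.495)–(6.290,3.000)
cell (6,3): code 0011 → (6.290,3.000)–(6.103,4.000)
cell (6,4): code 0001 → (6.103,4.000)–(6.000,4.118)
total: 12 segments, chained into 1 closed loop(s), length Σ = 7.837996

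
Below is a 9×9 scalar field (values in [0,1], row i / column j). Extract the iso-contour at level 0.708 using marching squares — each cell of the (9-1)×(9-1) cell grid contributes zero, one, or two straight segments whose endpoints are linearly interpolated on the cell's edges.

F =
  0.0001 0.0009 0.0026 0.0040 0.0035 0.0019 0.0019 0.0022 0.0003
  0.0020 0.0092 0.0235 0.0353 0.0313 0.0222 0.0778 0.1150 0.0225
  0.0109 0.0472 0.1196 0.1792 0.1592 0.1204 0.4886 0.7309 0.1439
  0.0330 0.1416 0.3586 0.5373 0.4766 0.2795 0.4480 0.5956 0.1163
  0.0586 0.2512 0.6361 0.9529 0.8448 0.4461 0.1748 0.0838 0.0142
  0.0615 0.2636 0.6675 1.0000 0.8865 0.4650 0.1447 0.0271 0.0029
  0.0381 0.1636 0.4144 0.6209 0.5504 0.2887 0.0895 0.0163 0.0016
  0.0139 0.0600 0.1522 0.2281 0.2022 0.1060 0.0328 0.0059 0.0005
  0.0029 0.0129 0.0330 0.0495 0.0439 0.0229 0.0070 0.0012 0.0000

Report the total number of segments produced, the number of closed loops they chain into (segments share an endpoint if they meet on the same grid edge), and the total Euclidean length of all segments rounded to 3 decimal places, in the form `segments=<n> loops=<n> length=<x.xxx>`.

cell (1,6): code 0100 → (1.963,7.000)–(2.000,6.905)
cell (1,7): code 1000 → (2.000,7.039)–(1.963,7.000)
cell (2,6): code 0010 → (2.000,6.905)–(2.169,7.000)
cell (2,7): code 0001 → (2.169,7.000)–(2.000,7.039)
cell (3,2): code 0100 → (3.411,3.000)–(4.000,2.227)
cell (3,3): code 1100 → (3.628,4.000)–(3.411,3.000)
cell (3,4): code 1000 → (4.000,4.343)–(3.628,4.000)
cell (4,2): code 0110 → (4.000,2.227)–(5.000,2.122)
cell (4,4): code 1001 → (5.000,4.423)–(4.000,4.343)
cell (5,2): code 0010 → (5.000,2.122)–(5.770,3.000)
cell (5,3): code 0011 → (5.770,3.000)–(5.531,4.000)
cell (5,4): code 0001 → (5.531,4.000)–(5.000,4.423)
total: 12 segments, chained into 2 closed loop(s), length Σ = 7.908510

segments=12 loops=2 length=7.909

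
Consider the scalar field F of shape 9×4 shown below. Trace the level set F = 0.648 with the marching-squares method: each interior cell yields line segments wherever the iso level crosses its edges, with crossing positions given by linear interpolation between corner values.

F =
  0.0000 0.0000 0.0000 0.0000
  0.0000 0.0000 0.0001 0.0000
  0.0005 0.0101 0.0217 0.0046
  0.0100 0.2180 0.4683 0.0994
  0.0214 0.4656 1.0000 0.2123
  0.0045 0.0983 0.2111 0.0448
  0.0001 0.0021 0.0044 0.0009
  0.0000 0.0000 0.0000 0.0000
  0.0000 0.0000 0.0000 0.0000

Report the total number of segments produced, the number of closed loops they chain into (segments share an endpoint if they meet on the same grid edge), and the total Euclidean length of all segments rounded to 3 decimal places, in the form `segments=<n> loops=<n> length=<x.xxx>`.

segments=4 loops=1 length=3.160

cell (3,1): code 0100 → (3.338,2.000)–(4.000,1.341)
cell (3,2): code 1000 → (4.000,2.447)–(3.338,2.000)
cell (4,1): code 0010 → (4.000,1.341)–(4.446,2.000)
cell (4,2): code 0001 → (4.446,2.000)–(4.000,2.447)
total: 4 segments, chained into 1 closed loop(s), length Σ = 3.159690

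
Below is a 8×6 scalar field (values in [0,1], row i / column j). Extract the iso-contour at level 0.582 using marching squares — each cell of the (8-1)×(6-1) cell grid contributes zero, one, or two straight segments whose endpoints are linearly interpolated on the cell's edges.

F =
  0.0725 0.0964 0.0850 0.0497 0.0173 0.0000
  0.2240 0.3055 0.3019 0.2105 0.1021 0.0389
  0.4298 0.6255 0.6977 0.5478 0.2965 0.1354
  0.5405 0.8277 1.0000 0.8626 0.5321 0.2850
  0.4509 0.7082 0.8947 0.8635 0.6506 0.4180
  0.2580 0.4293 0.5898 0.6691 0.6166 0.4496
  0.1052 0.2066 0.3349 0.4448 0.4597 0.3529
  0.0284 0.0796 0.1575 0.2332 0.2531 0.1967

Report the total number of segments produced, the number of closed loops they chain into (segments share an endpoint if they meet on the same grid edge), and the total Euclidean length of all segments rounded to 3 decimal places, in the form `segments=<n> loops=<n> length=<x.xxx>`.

segments=16 loops=1 length=12.132

cell (1,0): code 0100 → (1.864,1.000)–(2.000,0.778)
cell (1,1): code 1100 → (1.708,2.000)–(1.864,1.000)
cell (1,2): code 1000 → (2.000,2.772)–(1.708,2.000)
cell (2,0): code 0110 → (2.000,0.778)–(3.000,0.144)
cell (2,2): code 1101 → (2.109,3.000)–(2.000,2.772)
cell (2,3): code 1000 → (3.000,3.849)–(2.109,3.000)
cell (3,0): code 0110 → (3.000,0.144)–(4.000,0.510)
cell (3,3): code 1101 → (3.421,4.000)–(3.000,3.849)
cell (3,4): code 1000 → (4.000,4.295)–(3.421,4.000)
cell (4,0): code 0010 → (4.000,0.510)–(4.452,1.000)
cell (4,1): code 0111 → (4.452,1.000)–(5.000,1.951)
cell (4,4): code 1001 → (5.000,4.207)–(4.000,4.295)
cell (5,1): code 0010 → (5.000,1.951)–(5.031,2.000)
cell (5,2): code 0011 → (5.031,2.000)–(5.388,3.000)
cell (5,3): code 0011 → (5.388,3.000)–(5.221,4.000)
cell (5,4): code 0001 → (5.221,4.000)–(5.000,4.207)
total: 16 segments, chained into 1 closed loop(s), length Σ = 12.131863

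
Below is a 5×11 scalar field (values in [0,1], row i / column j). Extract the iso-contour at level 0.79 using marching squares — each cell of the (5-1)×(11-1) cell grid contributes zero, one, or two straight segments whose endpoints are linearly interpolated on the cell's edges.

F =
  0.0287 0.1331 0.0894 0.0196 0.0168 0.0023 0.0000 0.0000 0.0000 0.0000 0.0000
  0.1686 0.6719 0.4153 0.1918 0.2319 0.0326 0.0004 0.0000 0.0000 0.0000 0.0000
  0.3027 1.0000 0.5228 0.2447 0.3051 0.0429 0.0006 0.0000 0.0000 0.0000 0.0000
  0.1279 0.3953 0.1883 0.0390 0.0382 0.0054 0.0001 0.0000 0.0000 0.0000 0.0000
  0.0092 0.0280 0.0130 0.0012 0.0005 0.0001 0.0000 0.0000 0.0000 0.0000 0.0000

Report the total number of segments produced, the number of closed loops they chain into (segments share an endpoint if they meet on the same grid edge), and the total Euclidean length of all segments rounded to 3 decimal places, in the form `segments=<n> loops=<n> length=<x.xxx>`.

segments=4 loops=1 length=2.504

cell (1,0): code 0100 → (1.360,1.000)–(2.000,0.699)
cell (1,1): code 1000 → (2.000,1.440)–(1.360,1.000)
cell (2,0): code 0010 → (2.000,0.699)–(2.347,1.000)
cell (2,1): code 0001 → (2.347,1.000)–(2.000,1.440)
total: 4 segments, chained into 1 closed loop(s), length Σ = 2.504366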